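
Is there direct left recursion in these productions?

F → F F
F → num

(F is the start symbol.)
F → F F: LEFT RECURSIVE (starts with F)
F → num: starts with num

The grammar has direct left recursion on: F.

Answer: Yes, F is left-recursive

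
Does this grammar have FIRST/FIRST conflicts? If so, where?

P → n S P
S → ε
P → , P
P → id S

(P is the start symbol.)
No FIRST/FIRST conflicts.

A FIRST/FIRST conflict occurs when two productions N → α and N → β for the same non-terminal have FIRST(α) ∩ FIRST(β) ≠ ∅ (with ε ∈ FIRST of a nullable right-hand side, so two nullable alternatives also conflict).

Productions for P:
  P → n S P: FIRST = { 'n' }
  P → , P: FIRST = { ',' }
  P → id S: FIRST = { 'id' }
S has only one production, so no FIRST/FIRST conflict is possible there.

All alternatives of each non-terminal have pairwise disjoint FIRST sets.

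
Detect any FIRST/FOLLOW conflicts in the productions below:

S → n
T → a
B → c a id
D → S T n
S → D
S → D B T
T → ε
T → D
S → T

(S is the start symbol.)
Yes. S → n with FOLLOW(S) on { 'n' }; S → D with FOLLOW(S) on { 'a', 'n' }; S → D B T with FOLLOW(S) on { 'a', 'n' }; T → a with FOLLOW(T) on { 'a' }; T → D with FOLLOW(T) on { 'a', 'n' }

A FIRST/FOLLOW conflict occurs when a non-terminal N has a nullable alternative N → β (β ⇒* ε) and another alternative N → α with FIRST(α) ∩ FOLLOW(N) ≠ ∅: on such a lookahead the parser cannot decide between expanding α and letting N vanish via β.

Nullable non-terminals: S, T.
FIRST sets used below: FIRST(D) = { 'a', 'n' }, FIRST(T) = { 'a', 'n', ε }

S: nullable alternative(s) S → T; FOLLOW(S) = { $, 'a', 'n' }
  S → n: FIRST \ {ε} = { 'n' } — overlaps FOLLOW(S) on { 'n' }: CONFLICT
  S → D: FIRST \ {ε} = { 'a', 'n' } — overlaps FOLLOW(S) on { 'a', 'n' }: CONFLICT
  S → D B T: FIRST \ {ε} = { 'a', 'n' } — overlaps FOLLOW(S) on { 'a', 'n' }: CONFLICT
  S → T: FIRST \ {ε} = { 'a', 'n' } — this is the only nullable alternative, skip

T: nullable alternative(s) T → ε; FOLLOW(T) = { $, 'a', 'n' }
  T → a: FIRST \ {ε} = { 'a' } — overlaps FOLLOW(T) on { 'a' }: CONFLICT
  T → ε: FIRST \ {ε} = { } — this is the only nullable alternative, skip
  T → D: FIRST \ {ε} = { 'a', 'n' } — overlaps FOLLOW(T) on { 'a', 'n' }: CONFLICT

B, D have no nullable alternative, so no FIRST/FOLLOW check is needed there.

So the grammar has 5 FIRST/FOLLOW conflicts (marked CONFLICT above).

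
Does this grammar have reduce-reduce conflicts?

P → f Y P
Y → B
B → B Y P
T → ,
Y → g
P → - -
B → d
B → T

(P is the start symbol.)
No reduce-reduce conflicts

A reduce-reduce conflict occurs when an LR(0) state has two complete items [A → α .] and [B → β .] — both call for a reduction, and with no lookahead the parser cannot choose between them.

Augment with P' → P and build the canonical LR(0) collection (I0 = CLOSURE({[P' → . P]}), then GOTO on every symbol after a dot until no new states appear). It has 14 states:
  I0: { [P → . - -], [P → . f Y P], [P' → . P] }  — shift
  I1: { [P → - . -] }  — shift
  I2: { [P' → P .] }  — accept
  I3: { [B → . B Y P], [B → . T], [B → . d], [P → f . Y P], [T → . ,], [Y → . B], [Y → . g] }  — shift
  I4: { [T → , .] }  — reduce
  I5: { [B → . B Y P], [B → . T], [B → . d], [B → B . Y P], [T → . ,], [Y → . B], [Y → . g], [Y → B .] }  — shift, reduce
  I6: { [B → T .] }  — reduce
  I7: { [P → . - -], [P → . f Y P], [P → f Y . P] }  — shift
  I8: { [B → d .] }  — reduce
  I9: { [Y → g .] }  — reduce
  I10: { [P → f Y P .] }  — reduce
  I11: { [B → B Y . P], [P → . - -], [P → . f Y P] }  — shift
  I12: { [B → B Y P .] }  — reduce
  I13: { [P → - - .] }  — reduce

No state contains more than one complete item.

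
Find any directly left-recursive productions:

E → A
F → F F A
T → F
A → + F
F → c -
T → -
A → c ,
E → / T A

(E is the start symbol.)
E → A: starts with A
F → F F A: LEFT RECURSIVE (starts with F)
T → F: starts with F
A → + F: starts with '+'
F → c -: starts with c
T → -: starts with '-'
A → c ,: starts with c
E → / T A: starts with '/'

The grammar has direct left recursion on: F.

Answer: Yes, F is left-recursive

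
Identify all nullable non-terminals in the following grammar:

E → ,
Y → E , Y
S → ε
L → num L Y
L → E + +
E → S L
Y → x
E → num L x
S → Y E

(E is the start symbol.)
{ 'S' }

ε-productions: S → ε
So S is immediately nullable.
No further non-terminal can be added: every production for the remaining non-terminals contains a terminal or a non-nullable non-terminal.
Nullable = { 'S' }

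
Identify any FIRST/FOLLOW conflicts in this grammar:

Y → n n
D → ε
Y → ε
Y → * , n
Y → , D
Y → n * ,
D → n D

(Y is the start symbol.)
No FIRST/FOLLOW conflicts.

Nullable non-terminals: D, Y.

D: nullable alternative(s) D → ε; FOLLOW(D) = { $ }
  D → ε: FIRST \ {ε} = { } — this is the only nullable alternative, skip
  D → n D: FIRST \ {ε} = { 'n' } — disjoint from FOLLOW(D)

Y: nullable alternative(s) Y → ε; FOLLOW(Y) = { $ }
  Y → n n: FIRST \ {ε} = { 'n' } — disjoint from FOLLOW(Y)
  Y → ε: FIRST \ {ε} = { } — this is the only nullable alternative, skip
  Y → * , n: FIRST \ {ε} = { '*' } — disjoint from FOLLOW(Y)
  Y → , D: FIRST \ {ε} = { ',' } — disjoint from FOLLOW(Y)
  Y → n * ,: FIRST \ {ε} = { 'n' } — disjoint from FOLLOW(Y)

No FIRST/FOLLOW conflicts found.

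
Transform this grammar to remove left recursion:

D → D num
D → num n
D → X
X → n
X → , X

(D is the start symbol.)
D is directly left-recursive. The standard transformation for
  A → A α₁ | ... | A α_m | β₁ | ... | β_n
is
  A  → β₁ A' | ... | β_n A'
  A' → α₁ A' | ... | α_m A' | ε

D → num n becomes D → num n D'
D → X becomes D → X D'
D → D num becomes D' → num D'
Add D' → ε

Productions for other non-terminals are unchanged:
  X → n
  X → , X

Resulting grammar:
D → num n D'
D → X D'
D' → num D'
D' → ε
X → n
X → , X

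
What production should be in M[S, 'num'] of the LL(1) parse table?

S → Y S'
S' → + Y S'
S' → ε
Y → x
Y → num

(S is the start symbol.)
S → Y S'

To find M[S, 'num'], we find productions for S where 'num' is in the predict set (PREDICT(N → α) = (FIRST(α) \ {ε}) ∪ (FOLLOW(N) if α ⇒* ε)).

Relevant sets:
  FIRST(Y) = { 'num', 'x' }

S → Y S': PREDICT = { 'num', 'x' }
  'num' is in predict set, so this production goes in M[S, 'num']

M[S, 'num'] = S → Y S'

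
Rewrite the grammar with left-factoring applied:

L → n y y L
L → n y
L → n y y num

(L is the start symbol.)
L → n y L'
L' → y L''
L'' → L
L'' → num
L' → ε

Left-factoring transforms A → αβ₁ | αβ₂ into A → αA' and A' → β₁ | β₂
(α is the longest common prefix among the alternatives). Repeat until
no nonterminal has two alternatives with a common prefix.

Round 1: L has alternatives sharing prefix 'n y'. Introduce L': L → n y L'
  Add: L' → y L
  Add: L' → ε
  Add: L' → y num

Round 2: L' has alternatives sharing prefix 'y'. Introduce L'': L' → y L''
  Add: L'' → L
  Add: L'' → num

No remaining common prefixes — done.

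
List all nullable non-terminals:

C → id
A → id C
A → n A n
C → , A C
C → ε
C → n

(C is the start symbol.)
A non-terminal is nullable if it can derive ε (the empty string): either it has an ε-production, or it has a production whose right-hand side consists entirely of nullable non-terminals.

ε-productions: C → ε
So C is immediately nullable.
No further non-terminal can be added: every production for the remaining non-terminals contains a terminal or a non-nullable non-terminal.
Nullable = { 'C' }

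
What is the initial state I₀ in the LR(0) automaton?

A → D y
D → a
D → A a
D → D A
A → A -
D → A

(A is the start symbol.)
First, augment the grammar with A' → A
I₀ = CLOSURE({ [A' → . A] }):
  [A' → . A] has the dot before A: add [A → . D y], [A → . A -]
  [A → . D y] has the dot before D: add [D → . a], [D → . A a], [D → . D A], [D → . A]
No further items can be added.

I₀ = { [A → . A -], [A → . D y], [A' → . A], [D → . A a], [D → . A], [D → . D A], [D → . a] }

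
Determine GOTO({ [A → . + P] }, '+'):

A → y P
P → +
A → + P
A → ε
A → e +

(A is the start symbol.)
GOTO(I, '+') = CLOSURE({ [A → αX.β] : [A → α.Xβ] ∈ I, X = '+' })

Items with dot before '+', with the dot advanced:
  [A → . + P] → [A → + . P]
Closure of the advanced items:
  [A → + . P] has the dot before P: add [P → . +]

GOTO = { [A → + . P], [P → . +] }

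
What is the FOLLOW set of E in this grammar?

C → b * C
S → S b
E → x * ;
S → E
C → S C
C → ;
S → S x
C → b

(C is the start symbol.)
To compute FOLLOW(E), find every occurrence of E on a right-hand side N → α E β: add FIRST(β) \ {ε}, and if β is empty or nullable also add FOLLOW(N). Iterate to a fixed point.

In S → E: E is at the end, add FOLLOW(S)

The FOLLOW sets referred to above (computed the same way, to a fixed point):
  FOLLOW(S) = { ';', 'b', 'x' }

Taking the union: FOLLOW(E) = { ';', 'b', 'x' }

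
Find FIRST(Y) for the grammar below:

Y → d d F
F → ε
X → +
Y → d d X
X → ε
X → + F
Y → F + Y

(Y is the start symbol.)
{ '+', 'd' }

FIRST sets of the other non-terminals involved (by the same procedure, iterated to a fixed point):
  FIRST(F) = { ε }

From Y → d d F:
  - d is a terminal: add 'd' and stop
From Y → d d X:
  - d is a terminal: add 'd' and stop
From Y → F + Y:
  - F is a non-terminal: add FIRST(F) \ {ε} = { }
    F is nullable, so continue to the next symbol
  - '+' is a terminal: add '+' and stop

Collecting: FIRST(Y) = { '+', 'd' }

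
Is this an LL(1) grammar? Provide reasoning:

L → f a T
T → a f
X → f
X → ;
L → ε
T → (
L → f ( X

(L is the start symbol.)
No. Predict set conflict for L: { 'f' }

Relevant sets:
  FOLLOW(L) = { $ }

For L:
  PREDICT(L → f a T) = { 'f' }
  PREDICT(L → ε) = { $ }
  PREDICT(L → f '(' X) = { 'f' }
For T:
  PREDICT(T → a f) = { 'a' }
  PREDICT(T → '(') = { '(' }
For X:
  PREDICT(X → f) = { 'f' }
  PREDICT(X → ';') = { ';' }

Conflict found: Predict set conflict for L: { 'f' }
The grammar is NOT LL(1).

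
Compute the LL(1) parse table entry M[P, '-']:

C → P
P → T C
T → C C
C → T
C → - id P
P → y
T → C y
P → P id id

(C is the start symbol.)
P → T C, P → P id id

To find M[P, '-'], we find productions for P where '-' is in the predict set (PREDICT(N → α) = (FIRST(α) \ {ε}) ∪ (FOLLOW(N) if α ⇒* ε)).

Relevant sets:
  FIRST(T) = { '-', 'y' }
  FIRST(P) = { '-', 'y' }

P → T C: PREDICT = { '-', 'y' }
  '-' is in predict set, so this production goes in M[P, '-']
P → y: PREDICT = { 'y' }
P → P id id: PREDICT = { '-', 'y' }
  '-' is in predict set, so this production goes in M[P, '-']

M[P, '-'] = P → T C, P → P id id  (a multiply-defined cell — the grammar is not LL(1))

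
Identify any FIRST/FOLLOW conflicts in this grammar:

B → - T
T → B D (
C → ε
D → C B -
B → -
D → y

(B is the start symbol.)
A FIRST/FOLLOW conflict occurs when a non-terminal N has a nullable alternative N → β (β ⇒* ε) and another alternative N → α with FIRST(α) ∩ FOLLOW(N) ≠ ∅: on such a lookahead the parser cannot decide between expanding α and letting N vanish via β.

Nullable non-terminals: C.
C has a nullable alternative but only one production, so nothing to check.

B, D, T have no nullable alternative, so no FIRST/FOLLOW check is needed there.

No FIRST/FOLLOW conflicts found.

Answer: No FIRST/FOLLOW conflicts.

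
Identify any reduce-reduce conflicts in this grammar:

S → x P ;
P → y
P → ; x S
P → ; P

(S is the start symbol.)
Augment with S' → S and build the canonical LR(0) collection (I0 = CLOSURE({[S' → . S]}), then GOTO on every symbol after a dot until no new states appear). It has 10 states:
  I0: { [S → . x P ;], [S' → . S] }  — shift
  I1: { [S' → S .] }  — accept
  I2: { [P → . ; P], [P → . ; x S], [P → . y], [S → x . P ;] }  — shift
  I3: { [P → . ; P], [P → . ; x S], [P → . y], [P → ; . P], [P → ; . x S] }  — shift
  I4: { [S → x P . ;] }  — shift
  I5: { [P → y .] }  — reduce
  I6: { [S → x P ; .] }  — reduce
  I7: { [P → ; P .] }  — reduce
  I8: { [P → ; x . S], [S → . x P ;] }  — shift
  I9: { [P → ; x S .] }  — reduce

No state contains more than one complete item.

Answer: No reduce-reduce conflicts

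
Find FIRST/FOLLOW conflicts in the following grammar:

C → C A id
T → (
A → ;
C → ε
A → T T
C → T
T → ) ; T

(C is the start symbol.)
Nullable non-terminals: C.
FIRST sets used below: FIRST(C) = { '(', ')', ';', ε }, FIRST(A) = { '(', ')', ';' }, FIRST(T) = { '(', ')' }

C: nullable alternative(s) C → ε; FOLLOW(C) = { $, '(', ')', ';' }
  C → C A id: FIRST \ {ε} = { '(', ')', ';' } — overlaps FOLLOW(C) on { '(', ')', ';' }: CONFLICT
  C → ε: FIRST \ {ε} = { } — this is the only nullable alternative, skip
  C → T: FIRST \ {ε} = { '(', ')' } — overlaps FOLLOW(C) on { '(', ')' }: CONFLICT

A, T have no nullable alternative, so no FIRST/FOLLOW check is needed there.

So the grammar has 2 FIRST/FOLLOW conflicts (marked CONFLICT above).

Answer: Yes. C → C A id with FOLLOW(C) on { '(', ')', ';' }; C → T with FOLLOW(C) on { '(', ')' }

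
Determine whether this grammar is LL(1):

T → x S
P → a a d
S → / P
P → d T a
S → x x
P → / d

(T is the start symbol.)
Yes, the grammar is LL(1).

A grammar is LL(1) if for each non-terminal N with multiple productions, the predict sets of those productions are pairwise disjoint, where PREDICT(N → α) = (FIRST(α) \ {ε}) ∪ (FOLLOW(N) if α ⇒* ε).

For P:
  PREDICT(P → a a d) = { 'a' }
  PREDICT(P → d T a) = { 'd' }
  PREDICT(P → '/' d) = { '/' }
For S:
  PREDICT(S → '/' P) = { '/' }
  PREDICT(S → x x) = { 'x' }
T has a single production, so nothing to check there.

All predict sets are disjoint. The grammar IS LL(1).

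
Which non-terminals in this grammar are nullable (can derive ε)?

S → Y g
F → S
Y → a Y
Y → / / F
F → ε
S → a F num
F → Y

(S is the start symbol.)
{ 'F' }

ε-productions: F → ε
So F is immediately nullable.
No further non-terminal can be added: every production for the remaining non-terminals contains a terminal or a non-nullable non-terminal.
Nullable = { 'F' }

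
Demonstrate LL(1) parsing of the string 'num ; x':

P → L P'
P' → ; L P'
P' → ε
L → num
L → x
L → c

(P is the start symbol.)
Stack is shown with the top on the left.

Stack     Input      Action
---------------------------
P $       num ; x $  output P → L P'
L P' $    num ; x $  output L → num
num P' $  num ; x $  match 'num'
P' $      ; x $      output P' → ; L P'
; L P' $  ; x $      match ';'
L P' $    x $        output L → x
x P' $    x $        match 'x'
P' $      $          output P' → ε
$         $          accept

The string is accepted.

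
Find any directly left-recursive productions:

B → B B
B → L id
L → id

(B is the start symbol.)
Yes, B is left-recursive

Direct left recursion occurs when N → N α for some non-terminal N (the right-hand side begins with the left-hand side itself).

B → B B: LEFT RECURSIVE (starts with B)
B → L id: starts with L
L → id: starts with id

The grammar has direct left recursion on: B.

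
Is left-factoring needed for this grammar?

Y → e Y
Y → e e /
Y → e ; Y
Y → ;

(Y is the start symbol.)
Yes, Y has productions with common prefix 'e'

Left-factoring is needed when two productions for the same non-terminal
share a common prefix on the right-hand side.

Productions for Y:
  Y → e Y
  Y → e e /
  Y → e ; Y
  Y → ;

Found common prefix 'e' in productions for Y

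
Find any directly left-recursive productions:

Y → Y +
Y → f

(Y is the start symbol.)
Y → Y +: LEFT RECURSIVE (starts with Y)
Y → f: starts with f

The grammar has direct left recursion on: Y.

Answer: Yes, Y is left-recursive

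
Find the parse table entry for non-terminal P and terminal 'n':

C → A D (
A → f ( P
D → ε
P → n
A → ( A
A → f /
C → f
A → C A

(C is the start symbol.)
P → n

To find M[P, 'n'], we find productions for P where 'n' is in the predict set (PREDICT(N → α) = (FIRST(α) \ {ε}) ∪ (FOLLOW(N) if α ⇒* ε)).

P → n: PREDICT = { 'n' }
  'n' is in predict set, so this production goes in M[P, 'n']

M[P, 'n'] = P → n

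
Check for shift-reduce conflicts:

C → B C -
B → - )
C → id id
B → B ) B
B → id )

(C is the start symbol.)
Augment with C' → C and build the canonical LR(0) collection (I0 = CLOSURE({[C' → . C]}), then GOTO on every symbol after a dot until no new states appear). It has 13 states:
  I0: { [B → . - )], [B → . B ) B], [B → . id )], [C → . B C -], [C → . id id], [C' → . C] }  — shift
  I1: { [B → - . )] }  — shift
  I2: { [B → . - )], [B → . B ) B], [B → . id )], [B → B . ) B], [C → . B C -], [C → . id id], [C → B . C -] }  — shift
  I3: { [C' → C .] }  — accept
  I4: { [B → id . )], [C → id . id] }  — shift
  I5: { [B → id ) .] }  — reduce
  I6: { [C → id id .] }  — reduce
  I7: { [B → . - )], [B → . B ) B], [B → . id )], [B → B ) . B] }  — shift
  I8: { [C → B C . -] }  — shift
  I9: { [C → B C - .] }  — reduce
  I10: { [B → B ) B .], [B → B . ) B] }  — shift, reduce
  I11: { [B → id . )] }  — shift
  I12: { [B → - ) .] }  — reduce

I10 contains reduce item [B → B ) B .] and shift item [B → B . ) B] — shift-reduce conflict.

Answer: Yes — I10: [B → B ) B .] vs [B → B . ) B]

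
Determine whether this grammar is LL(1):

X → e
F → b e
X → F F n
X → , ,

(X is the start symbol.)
Yes, the grammar is LL(1).

A grammar is LL(1) if for each non-terminal N with multiple productions, the predict sets of those productions are pairwise disjoint, where PREDICT(N → α) = (FIRST(α) \ {ε}) ∪ (FOLLOW(N) if α ⇒* ε).

Relevant sets:
  FIRST(F) = { 'b' }

For X:
  PREDICT(X → e) = { 'e' }
  PREDICT(X → F F n) = { 'b' }
  PREDICT(X → ',' ',') = { ',' }
F has a single production, so nothing to check there.

All predict sets are disjoint. The grammar IS LL(1).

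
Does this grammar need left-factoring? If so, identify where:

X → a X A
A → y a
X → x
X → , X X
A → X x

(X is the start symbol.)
Left-factoring is needed when two productions for the same non-terminal
share a common prefix on the right-hand side.

Productions for X:
  X → a X A
  X → x
  X → , X X
Productions for A:
  A → y a
  A → X x

No common prefixes found.

Answer: No, left-factoring is not needed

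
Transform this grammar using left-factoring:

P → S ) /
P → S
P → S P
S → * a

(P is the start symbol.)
P → S P'
P' → ) /
P' → ε
P' → P
S → * a

Left-factoring transforms A → αβ₁ | αβ₂ into A → αA' and A' → β₁ | β₂
(α is the longest common prefix among the alternatives). Repeat until
no nonterminal has two alternatives with a common prefix.

Round 1: P has alternatives sharing prefix 'S'. Introduce P': P → S P'
  Add: P' → ) /
  Add: P' → ε
  Add: P' → P

No remaining common prefixes — done.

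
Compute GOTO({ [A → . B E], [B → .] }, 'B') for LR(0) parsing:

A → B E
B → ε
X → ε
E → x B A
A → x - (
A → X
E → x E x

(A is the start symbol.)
{ [A → B . E], [E → . x B A], [E → . x E x] }

GOTO(I, 'B') = CLOSURE({ [A → αX.β] : [A → α.Xβ] ∈ I, X = 'B' })

Items with dot before 'B', with the dot advanced:
  [A → . B E] → [A → B . E]
Closure of the advanced items:
  [A → B . E] has the dot before E: add [E → . x B A], [E → . x E x]

GOTO = { [A → B . E], [E → . x B A], [E → . x E x] }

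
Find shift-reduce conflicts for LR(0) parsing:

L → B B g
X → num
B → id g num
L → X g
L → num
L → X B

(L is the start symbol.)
Augment with L' → L and build the canonical LR(0) collection (I0 = CLOSURE({[L' → . L]}), then GOTO on every symbol after a dot until no new states appear). It has 12 states:
  I0: { [B → . id g num], [L → . B B g], [L → . X B], [L → . X g], [L → . num], [L' → . L], [X → . num] }  — shift
  I1: { [B → . id g num], [L → B . B g] }  — shift
  I2: { [L' → L .] }  — accept
  I3: { [B → . id g num], [L → X . B], [L → X . g] }  — shift
  I4: { [B → id . g num] }  — shift
  I5: { [L → num .], [X → num .] }  — 2 reduces
  I6: { [B → id g . num] }  — shift
  I7: { [B → id g num .] }  — reduce
  I8: { [L → X B .] }  — reduce
  I9: { [L → X g .] }  — reduce
  I10: { [L → B B . g] }  — shift
  I11: { [L → B B g .] }  — reduce

No state contains both a complete item and a shift item.

Answer: No shift-reduce conflicts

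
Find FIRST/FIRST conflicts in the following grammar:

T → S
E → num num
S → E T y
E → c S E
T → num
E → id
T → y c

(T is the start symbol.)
FIRST sets of the non-terminals at (or reachable through a nullable prefix from) the front of some alternative:
  FIRST(S) = { 'c', 'id', 'num' }

Productions for T:
  T → S: FIRST = { 'c', 'id', 'num' }
  T → num: FIRST = { 'num' }
  T → y c: FIRST = { 'y' }
Productions for E:
  E → num num: FIRST = { 'num' }
  E → c S E: FIRST = { 'c' }
  E → id: FIRST = { 'id' }
S has only one production, so no FIRST/FIRST conflict is possible there.

Conflict for T: T → S and T → num
  Overlap: { 'num' }

Answer: Yes. T → S / T → num on { 'num' }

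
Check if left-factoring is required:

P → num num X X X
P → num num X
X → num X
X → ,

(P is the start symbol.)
Left-factoring is needed when two productions for the same non-terminal
share a common prefix on the right-hand side.

Productions for P:
  P → num num X X X
  P → num num X
Productions for X:
  X → num X
  X → ,

Found common prefix 'num num X' in productions for P

Answer: Yes, P has productions with common prefix 'num num X'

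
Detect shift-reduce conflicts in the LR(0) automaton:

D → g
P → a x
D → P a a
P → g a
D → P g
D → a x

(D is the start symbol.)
A shift-reduce conflict occurs when an LR(0) state has both:
  - a complete (reduce) item [A → α .] (dot at the end), and
  - a shift item [B → β . c γ] (dot before a terminal).

Augment with D' → D and build the canonical LR(0) collection (I0 = CLOSURE({[D' → . D]}), then GOTO on every symbol after a dot until no new states appear). It has 10 states:
  I0: { [D → . P a a], [D → . P g], [D → . a x], [D → . g], [D' → . D], [P → . a x], [P → . g a] }  — shift
  I1: { [D' → D .] }  — accept
  I2: { [D → P . a a], [D → P . g] }  — shift
  I3: { [D → a . x], [P → a . x] }  — shift
  I4: { [D → g .], [P → g . a] }  — shift, reduce
  I5: { [P → g a .] }  — reduce
  I6: { [D → a x .], [P → a x .] }  — 2 reduces
  I7: { [D → P a . a] }  — shift
  I8: { [D → P g .] }  — reduce
  I9: { [D → P a a .] }  — reduce

I4 contains reduce item [D → g .] and shift item [P → g . a] — shift-reduce conflict.

Answer: Yes — I4: [D → g .] vs [P → g . a]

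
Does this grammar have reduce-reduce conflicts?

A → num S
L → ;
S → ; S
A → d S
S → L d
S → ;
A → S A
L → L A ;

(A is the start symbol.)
Yes — I1: [L → ; .] vs [S → ; .]

A reduce-reduce conflict occurs when an LR(0) state has two complete items [A → α .] and [B → β .] — both call for a reduction, and with no lookahead the parser cannot choose between them.

Augment with A' → A and build the canonical LR(0) collection (I0 = CLOSURE({[A' → . A]}), then GOTO on every symbol after a dot until no new states appear). It has 14 states:
  I0: { [A → . S A], [A → . d S], [A → . num S], [A' → . A], [L → . ;], [L → . L A ;], [S → . ; S], [S → . ;], [S → . L d] }  — shift
  I1: { [L → . ;], [L → . L A ;], [L → ; .], [S → . ; S], [S → . ;], [S → . L d], [S → ; . S], [S → ; .] }  — shift, 2 reduces
  I2: { [A' → A .] }  — accept
  I3: { [A → . S A], [A → . d S], [A → . num S], [L → . ;], [L → . L A ;], [L → L . A ;], [S → . ; S], [S → . ;], [S → . L d], [S → L . d] }  — shift
  I4: { [A → . S A], [A → . d S], [A → . num S], [A → S . A], [L → . ;], [L → . L A ;], [S → . ; S], [S → . ;], [S → . L d] }  — shift
  I5: { [A → d . S], [L → . ;], [L → . L A ;], [S → . ; S], [S → . ;], [S → . L d] }  — shift
  I6: { [A → num . S], [L → . ;], [L → . L A ;], [S → . ; S], [S → . ;], [S → . L d] }  — shift
  I7: { [A → num S .] }  — reduce
  I8: { [A → d S .] }  — reduce
  I9: { [A → S A .] }  — reduce
  I10: { [L → L A . ;] }  — shift
  I11: { [A → d . S], [L → . ;], [L → . L A ;], [S → . ; S], [S → . ;], [S → . L d], [S → L d .] }  — shift, reduce
  I12: { [L → L A ; .] }  — reduce
  I13: { [S → ; S .] }  — reduce

I1 contains complete items [L → ; .], [S → ; .] — reduce-reduce conflict.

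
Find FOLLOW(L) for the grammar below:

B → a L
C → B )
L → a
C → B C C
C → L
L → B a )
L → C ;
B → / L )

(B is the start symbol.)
To compute FOLLOW(L), find every occurrence of L on a right-hand side N → α L β: add FIRST(β) \ {ε}, and if β is empty or nullable also add FOLLOW(N). Iterate to a fixed point.

In B → a L: L is at the end, add FOLLOW(B)
In C → L: L is at the end, add FOLLOW(C)
In B → / L ): L is followed by ')', add FIRST(')') \ {ε} = { ')' }

The FOLLOW sets referred to above (computed the same way, to a fixed point):
  FOLLOW(B) = { $, ')', '/', 'a' }
  FOLLOW(C) = { '/', ';', 'a' }

Taking the union: FOLLOW(L) = { $, ')', '/', ';', 'a' }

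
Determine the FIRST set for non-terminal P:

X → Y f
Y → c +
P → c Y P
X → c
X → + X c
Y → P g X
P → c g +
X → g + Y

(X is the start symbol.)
{ 'c' }

From P → c Y P:
  - c is a terminal: add 'c' and stop
From P → c g +:
  - c is a terminal: add 'c' and stop

Collecting: FIRST(P) = { 'c' }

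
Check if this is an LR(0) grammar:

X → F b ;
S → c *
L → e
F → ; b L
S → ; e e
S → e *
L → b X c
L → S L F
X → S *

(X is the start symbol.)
No. Shift-reduce conflict between [L → e .] and [S → e . *]

A grammar is LR(0) if no state in the canonical LR(0) collection has:
  - both a shift item (dot before a terminal) and a complete item (shift-reduce conflict), or
  - two or more complete items (reduce-reduce conflict; the accept item [X' → X .] counts as a complete item here).

Augment with X' → X and build the canonical LR(0) collection (I0 = CLOSURE({[X' → . X]}), then GOTO on every symbol after a dot until no new states appear). It has 25 states:
  I0: { [F → . ; b L], [S → . ; e e], [S → . c *], [S → . e *], [X → . F b ;], [X → . S *], [X' → . X] }  — shift
  I1: { [F → ; . b L], [S → ; . e e] }  — shift
  I2: { [X → F . b ;] }  — shift
  I3: { [X → S . *] }  — shift
  I4: { [X' → X .] }  — accept
  I5: { [S → c . *] }  — shift
  I6: { [S → e . *] }  — shift
  I7: { [S → e * .] }  — reduce
  I8: { [S → c * .] }  — reduce
  I9: { [X → S * .] }  — reduce
  I10: { [X → F b . ;] }  — shift
  I11: { [X → F b ; .] }  — reduce
  I12: { [F → ; b . L], [L → . S L F], [L → . b X c], [L → . e], [S → . ; e e], [S → . c *], [S → . e *] }  — shift
  I13: { [S → ; e . e] }  — shift
  I14: { [S → ; e e .] }  — reduce
  I15: { [S → ; . e e] }  — shift
  I16: { [F → ; b L .] }  — reduce
  I17: { [L → . S L F], [L → . b X c], [L → . e], [L → S . L F], [S → . ; e e], [S → . c *], [S → . e *] }  — shift
  I18: { [F → . ; b L], [L → b . X c], [S → . ; e e], [S → . c *], [S → . e *], [X → . F b ;], [X → . S *] }  — shift
  I19: { [L → e .], [S → e . *] }  — shift, reduce
  I20: { [L → b X . c] }  — shift
  I21: { [L → b X c .] }  — reduce
  I22: { [F → . ; b L], [L → S L . F] }  — shift
  I23: { [F → ; . b L] }  — shift
  I24: { [L → S L F .] }  — reduce

Conflict in state I19:
  Shift-reduce conflict between [L → e .] and [S → e . *]
So the grammar is NOT LR(0).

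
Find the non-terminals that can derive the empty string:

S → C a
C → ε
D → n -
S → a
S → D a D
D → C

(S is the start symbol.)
A non-terminal is nullable if it can derive ε (the empty string): either it has an ε-production, or it has a production whose right-hand side consists entirely of nullable non-terminals.

ε-productions: C → ε
So C is immediately nullable.
D → C: every symbol on the right is nullable, so D is nullable too.
No further non-terminal can be added: every production for the remaining non-terminals contains a terminal or a non-nullable non-terminal.
Nullable = { 'C', 'D' }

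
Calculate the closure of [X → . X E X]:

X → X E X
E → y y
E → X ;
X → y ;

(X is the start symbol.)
{ [X → . X E X], [X → . y ;] }

To compute CLOSURE, for each item [A → α.Bβ] where B is a non-terminal, add [B → .γ] for all productions B → γ; repeat for the newly added items until nothing changes.

Start with: [X → . X E X]
  [X → . X E X] has the dot before X: add [X → . y ;]
No further items can be added.

CLOSURE = { [X → . X E X], [X → . y ;] }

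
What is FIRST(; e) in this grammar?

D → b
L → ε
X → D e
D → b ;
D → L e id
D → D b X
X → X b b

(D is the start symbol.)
To compute FIRST(; e), process the symbols left to right:
Symbol ; is a terminal. Add ';' and stop.
FIRST(; e) = { ';' }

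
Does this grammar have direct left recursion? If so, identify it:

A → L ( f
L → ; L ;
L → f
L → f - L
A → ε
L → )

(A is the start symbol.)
A → L ( f: starts with L
L → ; L ;: starts with ';'
L → f: starts with f
L → f - L: starts with f
A → ε: starts with ε
L → ): starts with ')'

No direct left recursion found.

Answer: No direct left recursion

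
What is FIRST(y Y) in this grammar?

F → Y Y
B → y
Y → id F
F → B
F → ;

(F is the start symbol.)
To compute FIRST(y Y), process the symbols left to right:
Symbol y is a terminal. Add 'y' and stop.
FIRST(y Y) = { 'y' }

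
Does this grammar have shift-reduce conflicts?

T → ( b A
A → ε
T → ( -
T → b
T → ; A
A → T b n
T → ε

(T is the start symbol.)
Augment with T' → T and build the canonical LR(0) collection (I0 = CLOSURE({[T' → . T]}), then GOTO on every symbol after a dot until no new states appear). It has 12 states:
  I0: { [T → . ( -], [T → . ( b A], [T → . ; A], [T → . b], [T → .], [T' → . T] }  — shift, reduce
  I1: { [T → ( . -], [T → ( . b A] }  — shift
  I2: { [A → . T b n], [A → .], [T → . ( -], [T → . ( b A], [T → . ; A], [T → . b], [T → .], [T → ; . A] }  — shift, 2 reduces
  I3: { [T' → T .] }  — accept
  I4: { [T → b .] }  — reduce
  I5: { [T → ; A .] }  — reduce
  I6: { [A → T . b n] }  — shift
  I7: { [A → T b . n] }  — shift
  I8: { [A → T b n .] }  — reduce
  I9: { [T → ( - .] }  — reduce
  I10: { [A → . T b n], [A → .], [T → ( b . A], [T → . ( -], [T → . ( b A], [T → . ; A], [T → . b], [T → .] }  — shift, 2 reduces
  I11: { [T → ( b A .] }  — reduce

I0 contains reduce item [T → .] and shift items [T → . ( -], [T → . ( b A], [T → . ; A], [T → . b] — shift-reduce conflict.
I2 contains reduce items [A → .], [T → .] and shift items [T → . ( -], [T → . ( b A], [T → . ; A], [T → . b] — shift-reduce conflict.
I10 contains reduce items [A → .], [T → .] and shift items [T → . ( -], [T → . ( b A], [T → . ; A], [T → . b] — shift-reduce conflict.

Answer: Yes — I0: [T → .] vs [T → . ( -]; I2: [A → .] vs [T → . ( -]; I10: [A → .] vs [T → . ( -]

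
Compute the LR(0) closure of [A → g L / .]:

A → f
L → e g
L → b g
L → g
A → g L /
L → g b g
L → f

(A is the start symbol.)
{ [A → g L / .] }

To compute CLOSURE, for each item [A → α.Bβ] where B is a non-terminal, add [B → .γ] for all productions B → γ; repeat for the newly added items until nothing changes.

Start with: [A → g L / .]
The dot is at the end, so nothing is added.

CLOSURE = { [A → g L / .] }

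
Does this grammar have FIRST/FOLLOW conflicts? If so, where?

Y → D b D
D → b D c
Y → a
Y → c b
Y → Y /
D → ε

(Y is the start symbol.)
Yes. D → b D c with FOLLOW(D) on { 'b' }

A FIRST/FOLLOW conflict occurs when a non-terminal N has a nullable alternative N → β (β ⇒* ε) and another alternative N → α with FIRST(α) ∩ FOLLOW(N) ≠ ∅: on such a lookahead the parser cannot decide between expanding α and letting N vanish via β.

Nullable non-terminals: D.

D: nullable alternative(s) D → ε; FOLLOW(D) = { $, '/', 'b', 'c' }
  D → b D c: FIRST \ {ε} = { 'b' } — overlaps FOLLOW(D) on { 'b' }: CONFLICT
  D → ε: FIRST \ {ε} = { } — this is the only nullable alternative, skip

Y has no nullable alternative, so no FIRST/FOLLOW check is needed there.

So the grammar has 1 FIRST/FOLLOW conflict (marked CONFLICT above).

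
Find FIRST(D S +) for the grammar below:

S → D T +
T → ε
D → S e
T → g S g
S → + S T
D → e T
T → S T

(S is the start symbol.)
{ '+', 'e' }

FIRST sets of the non-terminals involved (from the grammar, by fixed-point iteration):
  FIRST(D) = { '+', 'e' }

To compute FIRST(D S +), process the symbols left to right:
Symbol D is a non-terminal. Add FIRST(D) \ {ε} = { '+', 'e' }
D is not nullable (ε ∉ FIRST(D)), so stop here.
FIRST(D S +) = { '+', 'e' }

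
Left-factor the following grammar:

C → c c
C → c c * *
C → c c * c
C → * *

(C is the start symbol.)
Left-factoring transforms A → αβ₁ | αβ₂ into A → αA' and A' → β₁ | β₂
(α is the longest common prefix among the alternatives). Repeat until
no nonterminal has two alternatives with a common prefix.

Round 1: C has alternatives sharing prefix 'c c'. Introduce C': C → c c C'
  Add: C' → ε
  Add: C' → * *
  Add: C' → * c

Round 2: C' has alternatives sharing prefix '*'. Introduce C'': C' → * C''
  Add: C'' → *
  Add: C'' → c

No remaining common prefixes — done.

Resulting grammar:
C → c c C'
C' → ε
C' → * C''
C'' → *
C'' → c
C → * *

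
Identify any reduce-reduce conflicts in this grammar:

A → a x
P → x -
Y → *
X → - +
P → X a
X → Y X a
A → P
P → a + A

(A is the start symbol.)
No reduce-reduce conflicts

Augment with A' → A and build the canonical LR(0) collection (I0 = CLOSURE({[A' → . A]}), then GOTO on every symbol after a dot until no new states appear). It has 17 states:
  I0: { [A → . P], [A → . a x], [A' → . A], [P → . X a], [P → . a + A], [P → . x -], [X → . - +], [X → . Y X a], [Y → . *] }  — shift
  I1: { [Y → * .] }  — reduce
  I2: { [X → - . +] }  — shift
  I3: { [A' → A .] }  — accept
  I4: { [A → P .] }  — reduce
  I5: { [P → X . a] }  — shift
  I6: { [X → . - +], [X → . Y X a], [X → Y . X a], [Y → . *] }  — shift
  I7: { [A → a . x], [P → a . + A] }  — shift
  I8: { [P → x . -] }  — shift
  I9: { [P → x - .] }  — reduce
  I10: { [A → . P], [A → . a x], [P → . X a], [P → . a + A], [P → . x -], [P → a + . A], [X → . - +], [X → . Y X a], [Y → . *] }  — shift
  I11: { [A → a x .] }  — reduce
  I12: { [P → a + A .] }  — reduce
  I13: { [X → Y X . a] }  — shift
  I14: { [X → Y X a .] }  — reduce
  I15: { [P → X a .] }  — reduce
  I16: { [X → - + .] }  — reduce

No state contains more than one complete item.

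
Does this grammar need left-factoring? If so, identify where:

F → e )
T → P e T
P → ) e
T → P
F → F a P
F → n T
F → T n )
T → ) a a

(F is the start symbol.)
Left-factoring is needed when two productions for the same non-terminal
share a common prefix on the right-hand side.

Productions for F:
  F → e )
  F → F a P
  F → n T
  F → T n )
Productions for T:
  T → P e T
  T → P
  T → ) a a

Found common prefix 'P' in productions for T

Answer: Yes, T has productions with common prefix 'P'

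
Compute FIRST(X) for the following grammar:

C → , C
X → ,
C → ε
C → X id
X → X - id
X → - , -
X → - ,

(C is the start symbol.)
To compute FIRST(X), examine every production with X on the left-hand side, reading each right-hand side left to right until a non-nullable symbol is reached.

From X → ,:
  - ',' is a terminal: add ',' and stop
From X → X - id:
  - X is the symbol being defined: contributes nothing new
    X is not nullable, so stop
From X → - , -:
  - '-' is a terminal: add '-' and stop
From X → - ,:
  - '-' is a terminal: add '-' and stop

Collecting: FIRST(X) = { ',', '-' }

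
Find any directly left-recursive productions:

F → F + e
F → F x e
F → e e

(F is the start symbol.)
Yes, F is left-recursive

Direct left recursion occurs when N → N α for some non-terminal N (the right-hand side begins with the left-hand side itself).

F → F + e: LEFT RECURSIVE (starts with F)
F → F x e: LEFT RECURSIVE (starts with F)
F → e e: starts with e

The grammar has direct left recursion on: F.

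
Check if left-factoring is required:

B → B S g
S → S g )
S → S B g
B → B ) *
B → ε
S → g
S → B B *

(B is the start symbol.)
Yes, B has productions with common prefix 'B'; S has productions with common prefix 'S'

Left-factoring is needed when two productions for the same non-terminal
share a common prefix on the right-hand side.

Productions for B:
  B → B S g
  B → B ) *
  B → ε
Productions for S:
  S → S g )
  S → S B g
  S → g
  S → B B *

Found common prefix 'B' in productions for B
Found common prefix 'S' in productions for S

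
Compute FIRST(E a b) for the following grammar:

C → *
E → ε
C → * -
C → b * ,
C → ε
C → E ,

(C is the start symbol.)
{ 'a' }

FIRST sets of the non-terminals involved (from the grammar, by fixed-point iteration):
  FIRST(E) = { ε }

To compute FIRST(E a b), process the symbols left to right:
Symbol E is a non-terminal. Add FIRST(E) \ {ε} = { }
E is nullable (ε ∈ FIRST(E)), continue to the next symbol.
Symbol a is a terminal. Add 'a' and stop.
FIRST(E a b) = { 'a' }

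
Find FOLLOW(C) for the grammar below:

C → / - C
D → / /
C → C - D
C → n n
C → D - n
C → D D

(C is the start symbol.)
To compute FOLLOW(C), find every occurrence of C on a right-hand side N → α C β: add FIRST(β) \ {ε}, and if β is empty or nullable also add FOLLOW(N). Iterate to a fixed point.

C is the start symbol, so $ ∈ FOLLOW(C).
In C → / - C: C is at the end; this adds FOLLOW(C) to itself — nothing new
In C → C - D: C is followed by '-' D, add FIRST('-' D) \ {ε} = { '-' }

Taking the union: FOLLOW(C) = { $, '-' }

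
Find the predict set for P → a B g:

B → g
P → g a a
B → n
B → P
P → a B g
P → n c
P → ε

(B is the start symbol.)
PREDICT(P → a B g) = (FIRST(RHS) \ {ε}) ∪ (FOLLOW(P) if ε ∈ FIRST(RHS), i.e. RHS ⇒* ε)
FIRST(a B g) = { 'a' }
ε ∉ FIRST(a B g), so FOLLOW(P) is not added.
PREDICT(P → a B g) = { 'a' }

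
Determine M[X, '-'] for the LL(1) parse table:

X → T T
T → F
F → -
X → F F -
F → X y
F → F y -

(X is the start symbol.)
X → T T, X → F F -

To find M[X, '-'], we find productions for X where '-' is in the predict set (PREDICT(N → α) = (FIRST(α) \ {ε}) ∪ (FOLLOW(N) if α ⇒* ε)).

Relevant sets:
  FIRST(T) = { '-' }
  FIRST(F) = { '-' }

X → T T: PREDICT = { '-' }
  '-' is in predict set, so this production goes in M[X, '-']
X → F F -: PREDICT = { '-' }
  '-' is in predict set, so this production goes in M[X, '-']

M[X, '-'] = X → T T, X → F F -  (a multiply-defined cell — the grammar is not LL(1))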